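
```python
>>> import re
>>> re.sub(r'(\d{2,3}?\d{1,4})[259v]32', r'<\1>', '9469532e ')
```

'<9469>e '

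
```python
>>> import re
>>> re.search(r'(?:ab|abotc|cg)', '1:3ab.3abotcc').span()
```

(3, 5)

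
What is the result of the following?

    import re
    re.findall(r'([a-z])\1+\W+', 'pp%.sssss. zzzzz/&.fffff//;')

['p', 's', 'z', 'f']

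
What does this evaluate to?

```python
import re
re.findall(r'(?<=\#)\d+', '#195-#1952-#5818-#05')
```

['195', '1952', '5818', '05']

Lookahead/lookbehind check context without consuming it, so the matched span excludes the asserted characters.
Walking the string: at [1:4] → '195'; at [6:10] → '1952'; at [12:16] → '5818'; at [18:20] → '05'.
With no groups in the pattern, `findall` gives back each whole match — 4 here.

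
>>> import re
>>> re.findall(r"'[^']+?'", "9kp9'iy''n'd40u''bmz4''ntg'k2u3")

["'iy'", "'n'", "'bmz4'", "'ntg'"]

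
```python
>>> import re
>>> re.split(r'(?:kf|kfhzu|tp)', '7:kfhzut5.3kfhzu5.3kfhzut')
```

Branches in `(...|...)` are attempted left-to-right; the first branch that allows the whole pattern to succeed is taken.
Matches to split on: at [2:4] → 'kf'; at [11:13] → 'kf'; at [19:21] → 'kf'.
`split` removes every match and returns the 4 fragments in between.

['7:', 'hzut5.3', 'hzu5.3', 'hzut']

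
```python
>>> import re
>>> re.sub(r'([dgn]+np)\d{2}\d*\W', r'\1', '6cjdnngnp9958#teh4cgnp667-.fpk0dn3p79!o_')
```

'6cjdnngnpteh4cgnp.fpk0dn3p79!o_'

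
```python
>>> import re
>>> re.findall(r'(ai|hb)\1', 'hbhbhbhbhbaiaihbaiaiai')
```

['hb', 'hb', 'ai', 'ai']

A backreference is literal: `\1` must see the identical characters the first group matched.
With a single group, `findall` returns only what that group captured — 4 items.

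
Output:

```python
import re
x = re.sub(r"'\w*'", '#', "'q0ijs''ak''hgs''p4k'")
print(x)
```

####

Every occurrence is swapped for '#'.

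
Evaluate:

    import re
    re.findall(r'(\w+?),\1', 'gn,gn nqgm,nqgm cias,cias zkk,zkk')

`\1` has to match the exact text group 1 already captured.
Because there's exactly one group, `findall` drops the full match and keeps group 1 from each hit.

['gn', 'nqgm', 'cias', 'zkk']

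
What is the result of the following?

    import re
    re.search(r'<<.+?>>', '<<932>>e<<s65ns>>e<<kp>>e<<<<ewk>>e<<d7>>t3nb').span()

(0, 7)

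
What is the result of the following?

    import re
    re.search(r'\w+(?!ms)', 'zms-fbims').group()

The negative lookahead/lookbehind blocks any match where the forbidden context is present.
The match spans [0:3] → 'zms'.

'zms'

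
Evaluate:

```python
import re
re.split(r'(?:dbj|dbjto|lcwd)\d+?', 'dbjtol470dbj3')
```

['dbjtol470', '']

Matches to split on: at [9:13] → 'dbj3'.
Splitting on the pattern gives 2 pieces.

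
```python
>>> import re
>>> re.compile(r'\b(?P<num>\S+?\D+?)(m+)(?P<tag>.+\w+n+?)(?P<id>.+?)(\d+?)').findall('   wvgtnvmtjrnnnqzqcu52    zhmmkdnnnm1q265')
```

[('wvgtnv', 'm', 'tjrnnnqzqcu52    zhmmkdnnn', 'm', '1')]

The `?` after the quantifier makes it lazy — it takes as little as possible before letting the rest of the pattern try.
With 5 capturing groups, `findall` returns a 5-tuple per match.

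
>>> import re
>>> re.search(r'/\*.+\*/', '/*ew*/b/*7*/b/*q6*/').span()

(0, 19)

`re.search` scans for the first position where the pattern succeeds.
The match spans [0:19] → '/*ew*/b/*7*/b/*q6*/'.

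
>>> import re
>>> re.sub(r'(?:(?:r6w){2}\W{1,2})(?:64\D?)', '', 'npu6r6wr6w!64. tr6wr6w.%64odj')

'npu6 tdj'

Each match is replaced by ''.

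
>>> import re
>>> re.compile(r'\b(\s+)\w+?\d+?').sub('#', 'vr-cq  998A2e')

'vr-cq#8A2e'

This matches a word boundary (`\b`, zero-width); then one or more of whitespace (captured); then one or more of a word character (lazy); then one or more of a digit (lazy).
Lazy quantifiers expand one character at a time until the remainder of the pattern can match.
Matches: at [5:9] → '  99'.
Every occurrence is swapped for '#'.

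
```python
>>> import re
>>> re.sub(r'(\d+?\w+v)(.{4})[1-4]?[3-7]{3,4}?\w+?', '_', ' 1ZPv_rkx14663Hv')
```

' _Hv'

With the lazy modifier that quantifier settles for the fewest repetitions that let the rest of the pattern succeed (the atoms after it are unaffected and can still be greedy).
Each match is replaced by '_'.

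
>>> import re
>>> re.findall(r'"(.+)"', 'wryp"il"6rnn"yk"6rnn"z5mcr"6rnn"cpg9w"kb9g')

['il"6rnn"yk"6rnn"z5mcr"6rnn"cpg9w']

One capturing group, so `findall` returns just the captured substring from the one match — 1 in all.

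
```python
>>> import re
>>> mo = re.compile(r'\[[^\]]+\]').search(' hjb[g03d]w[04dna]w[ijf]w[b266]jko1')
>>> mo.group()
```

'[g03d]'

`re.search` scans for the first position where the pattern succeeds.
The match spans [4:10] → '[g03d]'.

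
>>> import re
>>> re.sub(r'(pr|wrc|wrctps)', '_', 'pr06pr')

Matches: at [0:2] → 'pr'; at [4:6] → 'pr'.
Each match is replaced by '_'.

'_06_'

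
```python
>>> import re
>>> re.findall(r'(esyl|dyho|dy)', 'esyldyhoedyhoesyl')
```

`|` is ordered: at each position the engine commits to the first alternative that works.
Walking the string: at [0:4] match 'esyl', group 1 = 'esyl'; at [4:8] match 'dyho', group 1 = 'dyho'; at [9:13] match 'dyho', group 1 = 'dyho'; at [13:17] match 'esyl', group 1 = 'esyl'.
One capturing group, so `findall` returns just the captured substring from each match — 4 in all.

['esyl', 'dyho', 'dyho', 'esyl']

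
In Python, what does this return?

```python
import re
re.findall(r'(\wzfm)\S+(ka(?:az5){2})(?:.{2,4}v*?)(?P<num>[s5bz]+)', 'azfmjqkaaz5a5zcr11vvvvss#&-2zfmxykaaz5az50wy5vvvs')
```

[('azfm', 'kaaz5az5', 's')]

With 3 capturing groups, `findall` returns a 3-tuple per match.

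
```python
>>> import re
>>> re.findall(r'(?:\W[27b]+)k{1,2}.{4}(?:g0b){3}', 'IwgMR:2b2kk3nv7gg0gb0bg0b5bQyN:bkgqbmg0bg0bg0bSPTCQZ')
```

[':bkgqbmg0bg0bg0b']

Pattern: a non-word character, then one or more of one of [27b] (non-capturing group); then 1 to 2 of a literal 'k', then exactly 4 of any character, then the literal 'g0b' repeated 3 times.
Walking the string: at [30:46] → ':bkgqbmg0bg0bg0b'.
No capturing groups, so `findall` returns the 1 full match string.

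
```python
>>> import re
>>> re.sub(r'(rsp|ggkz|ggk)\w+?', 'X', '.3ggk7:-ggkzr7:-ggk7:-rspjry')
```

'.3X:-X7:-X:-Xry'

`|` is ordered: at each position the engine commits to the first alternative that works.
Every occurrence is swapped for 'X'.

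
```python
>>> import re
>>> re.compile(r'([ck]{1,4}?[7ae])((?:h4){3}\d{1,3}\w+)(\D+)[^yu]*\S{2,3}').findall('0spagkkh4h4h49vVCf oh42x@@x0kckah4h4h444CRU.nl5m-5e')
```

[('kcka', 'h4h4h444CRU', '.nl')]

The pattern matches 1 to 4 of one of [ck] (lazy), then one of [7ae] (captured); then the literal 'h4' repeated 3 times, then 1 to 3 of a digit, then one or more of a word character (captured); then one or more of a non-digit (captured); then zero or more of any character except [yu], then 2 to 3 of a non-whitespace character.
Scanning left to right: at [28:51] match 'kckah4h4h444CRU.nl5m-5e', groups = ('kcka', 'h4h4h444CRU', '.nl').
`findall` packs the 3 group values into a tuple for every match.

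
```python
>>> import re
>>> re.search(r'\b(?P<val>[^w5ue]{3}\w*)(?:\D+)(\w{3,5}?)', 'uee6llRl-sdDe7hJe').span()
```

The pattern matches a word boundary (`\b`, zero-width); then exactly 3 of any character except [w5ue], then zero or more of a word character (captured as 'val'); then one or more of a non-digit (non-capturing group); then 3 to 5 of a word character (lazy) (captured).
`re.search` scans for the first position where the pattern succeeds.
The match spans [8:16] → '-sdDe7hJ'.
Captured: group 1 = '-sdD', group 2 = '7hJ'.

(8, 16)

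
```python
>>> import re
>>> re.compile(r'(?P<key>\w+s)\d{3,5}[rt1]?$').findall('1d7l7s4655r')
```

['1d7l7s']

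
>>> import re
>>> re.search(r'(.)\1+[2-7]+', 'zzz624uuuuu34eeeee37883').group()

'zzz624'

`\1` is not a pattern — it's the concrete string captured by group 1, re-applied verbatim.
The match spans [0:6] → 'zzz624'.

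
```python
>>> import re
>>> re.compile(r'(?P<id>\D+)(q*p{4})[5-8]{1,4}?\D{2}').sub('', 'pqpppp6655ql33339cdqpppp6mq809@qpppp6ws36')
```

'3333980936'

The pattern matches one or more of a non-digit (captured as 'id'); then zero or more of the literal 'q', then exactly 4 of the literal 'p' (captured); then 1 to 4 of a character in [5-8] (lazy), then exactly 2 of a non-digit.
Matches: at [0:12] → 'pqpppp6655ql'; at [17:27] → 'cdqpppp6mq'; at [30:39] → '@qpppp6ws'.
Each match is replaced by ''.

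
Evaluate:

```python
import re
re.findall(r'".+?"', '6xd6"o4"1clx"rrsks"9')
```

['"o4"', '"rrsks"']

No capturing groups, so `findall` returns the 2 full match strings.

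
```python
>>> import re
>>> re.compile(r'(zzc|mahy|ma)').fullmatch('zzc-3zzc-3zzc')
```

None

`fullmatch` succeeds only if the pattern covers the string from start to end.
Here there's no way to consume every character, so the call returns None.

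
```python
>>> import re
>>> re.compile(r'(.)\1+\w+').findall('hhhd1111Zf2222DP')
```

After group 1 captures some text, `\1` only succeeds where that same text appears again.
Scanning left to right: at [0:16] match 'hhhd1111Zf2222DP', group 1 = 'h'.
With a single group, `findall` returns only what that group captured — 1 item.

['h']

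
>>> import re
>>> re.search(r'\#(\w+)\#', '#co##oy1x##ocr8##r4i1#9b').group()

'#co#'

`search` walks the string left to right and returns the first match it finds.
The match spans [0:4] → '#co#'.
Captured: group 1 = 'co'.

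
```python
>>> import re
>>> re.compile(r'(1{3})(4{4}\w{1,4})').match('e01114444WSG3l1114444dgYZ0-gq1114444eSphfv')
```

Pattern: exactly 3 of a literal '1' (captured); then exactly 4 of a literal '4', then 1 to 4 of a word character (captured).
`re.match` won't scan ahead — the pattern has to work from the very first character.
Here position 0 doesn't satisfy it, so the call returns None.

None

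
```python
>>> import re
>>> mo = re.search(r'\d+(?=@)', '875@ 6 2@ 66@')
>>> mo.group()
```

The positive lookaround only admits positions where the adjacent text matches; those characters stay outside the span.
`search` walks the string left to right and returns the first match it finds.
The match spans [0:3] → '875'.

'875'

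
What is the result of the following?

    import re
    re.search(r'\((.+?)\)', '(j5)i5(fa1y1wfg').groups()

('j5',)

The match spans [0:4] → '(j5)'.
Captured: group 1 = 'j5'.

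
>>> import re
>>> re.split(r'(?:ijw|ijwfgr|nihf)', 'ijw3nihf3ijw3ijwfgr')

['', '3', '3', '3', 'fgr']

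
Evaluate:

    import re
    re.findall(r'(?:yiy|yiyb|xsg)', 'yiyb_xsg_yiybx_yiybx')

['yiy', 'xsg', 'yiy', 'yiy']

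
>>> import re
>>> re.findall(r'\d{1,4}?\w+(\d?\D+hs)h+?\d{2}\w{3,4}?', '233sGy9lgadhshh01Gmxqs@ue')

['dhs']

This matches 1 to 4 of a digit (lazy), then one or more of a word character; then optionally a digit, then one or more of a non-digit, then the literal 'hs' (captured); then one or more of the literal 'h' (lazy), then exactly 2 of a digit, then 3 to 4 of a word character (lazy).
Walking the string: at [0:20] match '233sGy9lgadhshh01Gmx', group 1 = 'dhs'.
Because there's exactly one group, `findall` drops the full match and keeps group 1 from the one hit.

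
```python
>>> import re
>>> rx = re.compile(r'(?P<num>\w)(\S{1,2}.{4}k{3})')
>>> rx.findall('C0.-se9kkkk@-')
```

[('C', '0.-se9kkk')]

This matches a word character (captured as 'num'); then 1 to 2 of a non-whitespace character, then exactly 4 of any character, then exactly 3 of a literal 'k' (captured).
Scanning left to right: at [0:10] match 'C0.-se9kkk', groups = ('C', '0.-se9kkk').
Multiple groups make `findall` return tuples — one 2-tuple for the one match.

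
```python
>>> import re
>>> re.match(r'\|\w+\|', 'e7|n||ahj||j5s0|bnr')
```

`re.match` only tries the pattern at the start of the string.
Here position 0 doesn't satisfy it, so the call returns None.

None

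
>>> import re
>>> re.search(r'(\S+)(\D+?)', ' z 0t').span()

(1, 3)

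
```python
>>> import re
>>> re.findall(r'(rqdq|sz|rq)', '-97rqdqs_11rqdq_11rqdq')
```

['rqdq', 'rqdq', 'rqdq']

The regex engine tests alternatives in the order written; an earlier branch that matches wins even if a later one would match more.
Walking the string: at [3:7] match 'rqdq', group 1 = 'rqdq'; at [11:15] match 'rqdq', group 1 = 'rqdq'; at [18:22] match 'rqdq', group 1 = 'rqdq'.
Because there's exactly one group, `findall` drops the full match and keeps group 1 from each hit.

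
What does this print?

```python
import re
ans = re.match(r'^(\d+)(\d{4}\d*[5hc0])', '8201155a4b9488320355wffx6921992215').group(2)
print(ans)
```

01155

The pattern matches anchored at the start of the string; then one or more of a digit (captured); then exactly 4 of a digit, then zero or more of a digit, then one of [5hc0] (captured).
With `match`, the pattern is implicitly anchored at the beginning.
The match spans [0:7] → '8201155'.
Captured: group 1 = '82', group 2 = '01155'.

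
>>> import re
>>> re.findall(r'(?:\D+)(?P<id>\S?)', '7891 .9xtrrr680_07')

This matches one or more of a non-digit (non-capturing group); then optionally a non-whitespace character (captured as 'id').
Scanning left to right: at [4:7] match ' .9', group 1 = '9'; at [7:13] match 'xtrrr6', group 1 = '6'; at [15:17] match '_0', group 1 = '0'.
With a single group, `findall` returns only what that group captured — 3 items.

['9', '6', '0']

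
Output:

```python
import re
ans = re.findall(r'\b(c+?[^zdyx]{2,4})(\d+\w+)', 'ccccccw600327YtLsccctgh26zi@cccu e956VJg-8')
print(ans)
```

The pattern matches a word boundary (`\b`, zero-width); then one or more of a literal 'c' (lazy), then 2 to 4 of any character except [zdyx] (captured); then one or more of a digit, then one or more of a word character (captured).
Matches: at [0:27] match 'ccccccw600327YtLsccctgh26zi', groups = ('ccccccw', '600327YtLsccctgh26zi'); at [28:40] match 'cccu e956VJg', groups = ('cccu e', '956VJg').
`findall` packs the 2 group values into a tuple for every match.

[('ccccccw', '600327YtLsccctgh26zi'), ('cccu e', '956VJg')]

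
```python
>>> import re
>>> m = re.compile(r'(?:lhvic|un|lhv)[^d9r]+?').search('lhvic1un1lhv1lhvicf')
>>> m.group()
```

The regex engine tests alternatives in the order written; an earlier branch that matches wins even if a later one would match more.
`search` walks the string left to right and returns the first match it finds.
The match spans [0:6] → 'lhvic1'.

'lhvic1'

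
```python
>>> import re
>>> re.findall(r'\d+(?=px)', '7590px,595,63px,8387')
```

['7590', '63']

Because the assertion is zero-width, the text it checks is not consumed and won't appear in the result.
`findall` yields the raw match text (2 of them) because the pattern has no groups.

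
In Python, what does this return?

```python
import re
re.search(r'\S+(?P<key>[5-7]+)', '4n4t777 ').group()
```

The match spans [0:7] → '4n4t777'.

'4n4t777'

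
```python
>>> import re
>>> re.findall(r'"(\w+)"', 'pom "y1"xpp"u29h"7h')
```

['y1', 'u29h']

Walking the string: at [4:8] match '"y1"', group 1 = 'y1'; at [11:17] match '"u29h"', group 1 = 'u29h'.
`findall` collects group 1 from each match (2 total).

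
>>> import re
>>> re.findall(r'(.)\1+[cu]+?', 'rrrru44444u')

`\1` is not a pattern — it's the concrete string captured by group 1, re-applied verbatim.
Because there's exactly one group, `findall` drops the full match and keeps group 1 from each hit.

['r', '4']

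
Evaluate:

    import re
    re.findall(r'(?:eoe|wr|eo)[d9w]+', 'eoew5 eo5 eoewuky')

['eoew', 'eoew']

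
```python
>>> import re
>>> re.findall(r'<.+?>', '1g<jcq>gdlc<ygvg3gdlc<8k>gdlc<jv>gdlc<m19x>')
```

['<jcq>', '<ygvg3gdlc<8k>', '<jv>', '<m19x>']

A non-greedy quantifier consumes as few characters as it can — just enough that the remainder of the pattern still matches from where it stops; whatever follows it matches normally.
Matches: at [2:7] → '<jcq>'; at [11:25] → '<ygvg3gdlc<8k>'; at [29:33] → '<jv>'; at [37:43] → '<m19x>'.
Since nothing is captured, `findall` lists the 4 matched substrings directly.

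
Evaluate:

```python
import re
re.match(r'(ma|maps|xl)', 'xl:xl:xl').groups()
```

('xl',)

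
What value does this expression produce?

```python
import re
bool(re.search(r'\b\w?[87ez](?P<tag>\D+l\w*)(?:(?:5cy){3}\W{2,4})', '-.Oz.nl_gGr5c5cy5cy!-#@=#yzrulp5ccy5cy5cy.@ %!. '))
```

False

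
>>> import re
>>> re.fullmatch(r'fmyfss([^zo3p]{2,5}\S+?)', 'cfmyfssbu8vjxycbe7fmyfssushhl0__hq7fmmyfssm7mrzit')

None

For `fullmatch`, every character of the input must be accounted for by the pattern.
Here there's no way to consume every character, so the call returns None.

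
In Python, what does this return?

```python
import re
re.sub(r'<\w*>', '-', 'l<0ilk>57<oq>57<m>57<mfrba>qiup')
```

'l-57-57-57-qiup'

Matches: at [1:7] → '<0ilk>'; at [9:13] → '<oq>'; at [15:18] → '<m>'; at [20:27] → '<mfrba>'.
Every occurrence is swapped for '-'.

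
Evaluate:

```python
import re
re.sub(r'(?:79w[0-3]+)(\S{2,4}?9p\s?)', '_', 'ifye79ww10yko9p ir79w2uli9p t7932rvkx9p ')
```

This matches the literal '79w', then one or more of a character in [0-3] (non-capturing group); then 2 to 4 of a non-whitespace character (lazy), then the literal '9p', then optionally whitespace (captured).
Matches: at [18:28] → '79w2uli9p '.
Every occurrence is swapped for '_'.

'ifye79ww10yko9p ir_t7932rvkx9p '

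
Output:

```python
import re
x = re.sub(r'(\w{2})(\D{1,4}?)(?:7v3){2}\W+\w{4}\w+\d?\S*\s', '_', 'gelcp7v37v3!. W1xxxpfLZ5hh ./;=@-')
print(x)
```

Pattern: exactly 2 of a word character (captured); then 1 to 4 of a non-digit (lazy) (captured); then the literal '7v3' repeated 2 times, then one or more of a non-word character, then exactly 4 of a word character; then one or more of a word character; then optionally a digit, then zero or more of a non-whitespace character, then whitespace.
Each match is replaced by '_'.

_./;=@-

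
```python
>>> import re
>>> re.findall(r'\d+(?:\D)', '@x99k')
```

This matches one or more of a digit; then a non-digit (non-capturing group).
No capturing groups, so `findall` returns the 1 full match string.

['99k']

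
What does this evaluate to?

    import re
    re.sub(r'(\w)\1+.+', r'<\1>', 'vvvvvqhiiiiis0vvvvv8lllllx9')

After group 1 captures some text, `\1` only succeeds where that same text appears again.
Matches: at [0:27] → 'vvvvvqhiiiiis0vvvvv8lllllx9'.
Each match is replaced using the text its own group 1 captured.

'<v>'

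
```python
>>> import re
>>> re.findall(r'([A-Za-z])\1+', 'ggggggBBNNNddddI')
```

After group 1 captures some text, `\1` only succeeds where that same text appears again.
Because there's exactly one group, `findall` drops the full match and keeps group 1 from each hit.

['g', 'B', 'N', 'd']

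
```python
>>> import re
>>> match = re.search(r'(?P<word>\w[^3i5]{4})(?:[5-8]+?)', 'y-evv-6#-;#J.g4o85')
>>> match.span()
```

(11, 17)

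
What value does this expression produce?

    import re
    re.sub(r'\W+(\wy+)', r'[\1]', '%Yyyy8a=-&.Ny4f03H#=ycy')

'[Yyyy]8a[Ny]4f03H#=ycy'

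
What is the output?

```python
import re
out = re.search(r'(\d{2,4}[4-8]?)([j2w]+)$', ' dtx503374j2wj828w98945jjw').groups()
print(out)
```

Pattern: 2 to 4 of a digit, then optionally a character in [4-8] (captured); then one or more of one of [j2w] (captured); then anchored at the end.
`re.search` scans for the first position where the pattern succeeds.
The match spans [18:26] → '98945jjw'.
Captured: group 1 = '98945', group 2 = 'jjw'.

('98945', 'jjw')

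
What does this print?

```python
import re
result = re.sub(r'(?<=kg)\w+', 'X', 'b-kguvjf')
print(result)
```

b-kgX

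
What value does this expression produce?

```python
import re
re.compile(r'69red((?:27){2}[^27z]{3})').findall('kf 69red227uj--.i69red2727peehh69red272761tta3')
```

One capturing group, so `findall` returns just the captured substring from each match — 2 in all.

['2727pee', '272761t']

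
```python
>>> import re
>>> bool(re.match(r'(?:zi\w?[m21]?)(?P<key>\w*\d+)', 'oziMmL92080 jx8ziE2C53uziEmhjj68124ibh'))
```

False

The pattern matches the literal 'zi', then optionally a word character, then optionally one of [m21] (non-capturing group); then zero or more of a word character, then one or more of a digit (captured as 'key').
`match` is anchored at position 0; if the pattern doesn't fit there, it returns None.
Here the pattern fails at index 0, so the call returns None, and `bool(None)` is False.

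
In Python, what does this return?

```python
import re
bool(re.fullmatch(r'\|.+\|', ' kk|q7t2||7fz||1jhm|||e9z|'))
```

False

`re.fullmatch` requires the pattern to consume the entire string.
Here there's no way to consume every character, so the call returns None, and `bool(None)` is False.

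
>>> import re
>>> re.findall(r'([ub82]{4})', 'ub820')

['ub82']

Pattern: exactly 4 of one of [ub82] (captured).
Scanning left to right: at [0:4] match 'ub82', group 1 = 'ub82'.
One capturing group, so `findall` returns just the captured substring from the one match — 1 in all.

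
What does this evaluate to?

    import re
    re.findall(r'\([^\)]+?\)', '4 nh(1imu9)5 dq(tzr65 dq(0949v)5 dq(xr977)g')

['(1imu9)', '(tzr65 dq(0949v)', '(xr977)']

`findall` yields the raw match text (3 of them) because the pattern has no groups.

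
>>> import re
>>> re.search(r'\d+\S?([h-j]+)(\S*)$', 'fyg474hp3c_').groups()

The match spans [3:11] → '474hp3c_'.
Captured: group 1 = 'h', group 2 = 'p3c_'.

('h', 'p3c_')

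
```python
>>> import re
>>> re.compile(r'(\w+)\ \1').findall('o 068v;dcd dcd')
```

['dcd']

`\1` has to match the exact text group 1 already captured.
Because there's exactly one group, `findall` drops the full match and keeps group 1 from the one hit.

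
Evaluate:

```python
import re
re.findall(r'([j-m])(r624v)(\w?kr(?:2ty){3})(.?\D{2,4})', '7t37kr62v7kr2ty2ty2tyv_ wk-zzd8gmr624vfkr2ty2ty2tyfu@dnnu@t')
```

This matches a character in [j-m] (captured); then the literal 'r6', then the literal '24v' (captured); then optionally a word character, then the literal 'kr', then the literal '2ty' repeated 3 times (captured); then optionally any character, then 2 to 4 of a non-digit (captured).
Walking the string: at [32:55] match 'mr624vfkr2ty2ty2tyfu@dn', groups = ('m', 'r624v', 'fkr2ty2ty2ty', 'fu@dn').
With 4 capturing groups, `findall` returns a 4-tuple per match.

[('m', 'r624v', 'fkr2ty2ty2ty', 'fu@dn')]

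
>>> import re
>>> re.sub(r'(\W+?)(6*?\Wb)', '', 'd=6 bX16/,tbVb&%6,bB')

The pattern matches one or more of a non-word character (lazy) (captured); then zero or more of the literal '6' (lazy), then a non-word character, then a literal 'b' (captured).
Matches: at [1:5] → '=6 b'; at [14:19] → '&%6,b'.
Each match is replaced by ''.

'dX16/,tbVbB'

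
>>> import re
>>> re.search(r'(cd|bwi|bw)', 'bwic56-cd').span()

The regex engine tests alternatives in the order written; an earlier branch that matches wins even if a later one would match more.
`re.search` scans for the first position where the pattern succeeds.
The match spans [0:3] → 'bwi'.
Captured: group 1 = 'bwi'.

(0, 3)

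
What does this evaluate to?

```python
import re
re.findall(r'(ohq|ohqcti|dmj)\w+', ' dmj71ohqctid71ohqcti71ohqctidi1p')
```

One capturing group, so `findall` returns just the captured substring from the one match — 1 in all.

['dmj']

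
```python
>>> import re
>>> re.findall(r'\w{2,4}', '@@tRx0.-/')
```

['tRx0']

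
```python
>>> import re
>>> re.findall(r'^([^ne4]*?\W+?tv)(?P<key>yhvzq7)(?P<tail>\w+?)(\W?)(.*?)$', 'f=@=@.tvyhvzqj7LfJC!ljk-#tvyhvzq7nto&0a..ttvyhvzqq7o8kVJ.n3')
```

[('f=@=@.tvyhvzqj7LfJC!ljk-#tv', 'yhvzq7', 'n', '', 'to&0a..ttvyhvzqq7o8kVJ.n3')]

This matches anchored at the start of the string; then zero or more of any character except [ne4] (lazy), then one or more of a non-word character (lazy), then the literal 'tv' (captured); then the literal 'yh', then the literal 'vz', then the literal 'q7' (captured as 'key'); then one or more of a word character (lazy) (captured as 'tail'); then optionally a non-word character (captured); then zero or more of any character (lazy) (captured); then anchored at the end.
A non-greedy quantifier consumes as few characters as it can — just enough that the remainder of the pattern still matches from where it stops; whatever follows it matches normally.
Matches: at [0:59] match 'f=@=@.tvyhvzqj7LfJC!ljk-#tvyhvzq7nto&0a..ttvyhvzqq7o8kVJ.n3', groups = ('f=@=@.tvyhvzqj7LfJC!ljk-#tv', 'yhvzq7', 'n', '', 'to&0a..ttvyhvzqq7o8kVJ.n3').
5 groups means the one result is a tuple of 5 captured strings — 1 here.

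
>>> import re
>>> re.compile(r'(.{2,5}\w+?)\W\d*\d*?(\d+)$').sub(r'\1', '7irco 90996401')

'7irco'

This matches 2 to 5 of any character, then one or more of a word character (lazy) (captured); then a non-word character, then zero or more of a digit, then zero or more of a digit (lazy); then one or more of a digit (captured); then anchored at the end.
Matches: at [0:14] → '7irco 90996401'.
`\1` in the replacement pulls in group 1's text for each match.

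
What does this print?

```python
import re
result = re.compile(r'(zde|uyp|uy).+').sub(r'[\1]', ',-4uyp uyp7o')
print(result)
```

,-4[uyp]

The regex engine tests alternatives in the order written; an earlier branch that matches wins even if a later one would match more.
Matches: at [3:12] → 'uyp uyp7o'.
The replacement refers to a captured group, so each match is rewritten using its own captured text.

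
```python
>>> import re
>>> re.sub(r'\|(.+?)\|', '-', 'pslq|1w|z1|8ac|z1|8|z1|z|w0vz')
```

Matches: at [4:8] → '|1w|'; at [10:15] → '|8ac|'; at [17:20] → '|8|'; at [22:25] → '|z|'.
Each match is replaced by '-'.

'pslq-z1-z1-z1-w0vz'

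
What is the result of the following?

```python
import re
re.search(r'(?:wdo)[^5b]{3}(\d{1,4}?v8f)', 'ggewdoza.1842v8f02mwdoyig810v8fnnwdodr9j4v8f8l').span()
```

(3, 16)

The pattern matches the literal 'w', then the literal 'do' (non-capturing group); then exactly 3 of any character except [5b]; then 1 to 4 of a digit (lazy), then the literal 'v8f' (captured).
`re.search` scans for the first position where the pattern succeeds.
The match spans [3:16] → 'wdoza.1842v8f'.
Captured: group 1 = '1842v8f'.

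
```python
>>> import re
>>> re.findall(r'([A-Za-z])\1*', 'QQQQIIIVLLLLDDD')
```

A backreference is literal: `\1` must see the identical characters the first group matched.
With a single group, `findall` returns only what that group captured — 5 items.

['Q', 'I', 'V', 'L', 'D']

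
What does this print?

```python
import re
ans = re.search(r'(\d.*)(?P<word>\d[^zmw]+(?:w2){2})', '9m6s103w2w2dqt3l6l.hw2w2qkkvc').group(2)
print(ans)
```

The match spans [0:24] → '9m6s103w2w2dqt3l6l.hw2w2'.
Captured: group 1 = '9m6s103w2w2dqt3l', group 2 = '6l.hw2w2'.

6l.hw2w2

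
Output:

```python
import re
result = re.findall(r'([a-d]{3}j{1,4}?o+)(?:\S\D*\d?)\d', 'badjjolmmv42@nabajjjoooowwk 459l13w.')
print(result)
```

['badjjo', 'abajjjoooo']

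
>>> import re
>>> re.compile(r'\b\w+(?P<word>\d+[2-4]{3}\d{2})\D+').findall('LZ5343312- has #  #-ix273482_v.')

['343312']

This matches a word boundary (`\b`, zero-width); then one or more of a word character; then one or more of a digit, then exactly 3 of a character in [2-4], then exactly 2 of a digit (captured as 'word'); then one or more of a non-digit.
Because there's exactly one group, `findall` drops the full match and keeps group 1 from the one hit.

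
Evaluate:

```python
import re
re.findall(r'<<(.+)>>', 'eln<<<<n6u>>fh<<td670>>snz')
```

['<<n6u>>fh<<td670']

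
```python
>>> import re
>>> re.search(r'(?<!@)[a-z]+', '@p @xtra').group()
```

'tra'

`(?!…)`/`(?<!…)` only lets a position through if the neighbouring text does NOT match; no characters are consumed.
The match spans [5:8] → 'tra'.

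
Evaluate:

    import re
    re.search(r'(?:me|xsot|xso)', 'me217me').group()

'me'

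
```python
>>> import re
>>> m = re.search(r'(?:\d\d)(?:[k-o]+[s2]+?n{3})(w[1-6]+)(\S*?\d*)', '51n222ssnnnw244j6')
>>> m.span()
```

This matches a digit, then a digit (non-capturing group); then one or more of a character in [k-o], then one or more of one of [s2] (lazy), then exactly 3 of a literal 'n' (non-capturing group); then a literal 'w', then one or more of a character in [1-6] (captured); then zero or more of a non-whitespace character (lazy), then zero or more of a digit (captured).
Because the quantifier is non-greedy, it stops expanding at the earliest point where the rest of the pattern can succeed.
`re.search` scans for the first position where the pattern succeeds.
The match spans [0:15] → '51n222ssnnnw244'.
Captured: group 1 = 'w244', group 2 = ''.

(0, 15)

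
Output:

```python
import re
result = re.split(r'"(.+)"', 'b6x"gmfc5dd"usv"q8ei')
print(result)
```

Matches to split on: at [3:16] → '"gmfc5dd"usv"'.
The group in the pattern means `split` returns the separators' captures alongside the pieces.

['b6x', 'gmfc5dd"usv', 'q8ei']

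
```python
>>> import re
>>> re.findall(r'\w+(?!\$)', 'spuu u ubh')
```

Because the assertion is negative and zero-width, positions next to the forbidden text are skipped.
Since nothing is captured, `findall` lists the 3 matched substrings directly.

['spuu', 'u', 'ubh']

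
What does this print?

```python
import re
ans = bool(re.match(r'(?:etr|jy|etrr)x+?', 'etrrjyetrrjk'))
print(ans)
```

`re.match` only tries the pattern at the start of the string.
Here the string doesn't start with a match, so the call returns None, and `bool(None)` is False.

False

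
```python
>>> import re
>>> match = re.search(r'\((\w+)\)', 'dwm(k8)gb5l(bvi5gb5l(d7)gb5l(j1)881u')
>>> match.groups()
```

('k8',)

Unlike `match`, `search` isn't anchored — it looks for the pattern anywhere in the string.
The match spans [3:7] → '(k8)'.
Captured: group 1 = 'k8'.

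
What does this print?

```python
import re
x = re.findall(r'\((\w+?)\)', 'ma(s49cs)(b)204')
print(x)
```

['s49cs', 'b']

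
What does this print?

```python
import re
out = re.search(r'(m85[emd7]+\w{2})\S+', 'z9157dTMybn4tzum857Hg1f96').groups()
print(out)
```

('m857Hg',)

The match spans [15:25] → 'm857Hg1f96'.
Captured: group 1 = 'm857Hg'.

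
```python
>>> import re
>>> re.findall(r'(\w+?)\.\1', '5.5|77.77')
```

['5', '77']

`\1` has to match the exact text group 1 already captured.
Because there's exactly one group, `findall` drops the full match and keeps group 1 from each hit.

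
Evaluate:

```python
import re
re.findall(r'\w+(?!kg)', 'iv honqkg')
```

['iv', 'honqkg']

The negative lookaround is zero-width — it rules out positions where the adjacent text would match, without consuming anything.
Since nothing is captured, `findall` lists the 2 matched substrings directly.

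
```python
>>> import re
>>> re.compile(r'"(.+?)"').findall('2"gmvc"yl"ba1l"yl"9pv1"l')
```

['gmvc', 'ba1l', '9pv1']

Scanning left to right: at [1:7] match '"gmvc"', group 1 = 'gmvc'; at [9:15] match '"ba1l"', group 1 = 'ba1l'; at [17:23] match '"9pv1"', group 1 = '9pv1'.
One capturing group, so `findall` returns just the captured substring from each match — 3 in all.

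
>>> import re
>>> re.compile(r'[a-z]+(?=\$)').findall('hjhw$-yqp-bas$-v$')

['hjhw', 'bas', 'v']

The lookaround is zero-width — it requires the adjacent text to match without consuming it, so the asserted text isn't part of the match.
Matches: at [0:4] → 'hjhw'; at [10:13] → 'bas'; at [15:16] → 'v'.
`findall` yields the raw match text (3 of them) because the pattern has no groups.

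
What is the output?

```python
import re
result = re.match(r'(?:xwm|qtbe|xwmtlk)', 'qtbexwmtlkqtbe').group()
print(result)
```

qtbe

`match` is anchored at position 0; if the pattern doesn't fit there, it returns None.
The match spans [0:4] → 'qtbe'.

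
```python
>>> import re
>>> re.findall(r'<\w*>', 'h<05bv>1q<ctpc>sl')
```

Since nothing is captured, `findall` lists the 2 matched substrings directly.

['<05bv>', '<ctpc>']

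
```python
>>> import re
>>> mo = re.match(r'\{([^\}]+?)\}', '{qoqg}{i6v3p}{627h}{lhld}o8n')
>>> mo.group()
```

`re.match` won't scan ahead — the pattern has to work from the very first character.
The match spans [0:6] → '{qoqg}'.

'{qoqg}'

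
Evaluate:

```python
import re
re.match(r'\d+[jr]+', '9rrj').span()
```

`re.match` only tries the pattern at the start of the string.
The match spans [0:4] → '9rrj'.

(0, 4)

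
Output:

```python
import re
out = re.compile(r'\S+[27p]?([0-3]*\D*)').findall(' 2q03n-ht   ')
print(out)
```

This matches one or more of a non-whitespace character, then optionally one of [27p]; then zero or more of a character in [0-3], then zero or more of a non-digit (captured).
Scanning left to right: at [1:12] match '2q03n-ht   ', group 1 = '   '.
`findall` collects group 1 from the one match (1 total).

['   ']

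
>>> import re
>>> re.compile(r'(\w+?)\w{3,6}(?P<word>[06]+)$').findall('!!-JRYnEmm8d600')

[('JRY', '600')]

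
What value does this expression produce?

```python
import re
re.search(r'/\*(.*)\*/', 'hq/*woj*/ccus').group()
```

'/*woj*/'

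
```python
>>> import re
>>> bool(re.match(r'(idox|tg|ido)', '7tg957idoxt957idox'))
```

With `match`, the pattern is implicitly anchored at the beginning.
Here the string doesn't start with a match, so the call returns None, and `bool(None)` is False.

False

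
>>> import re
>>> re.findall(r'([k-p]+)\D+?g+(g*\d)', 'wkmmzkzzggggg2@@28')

[('kmm', '2')]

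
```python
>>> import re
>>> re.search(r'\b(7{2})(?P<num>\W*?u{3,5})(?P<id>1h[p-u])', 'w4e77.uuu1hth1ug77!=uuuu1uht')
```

None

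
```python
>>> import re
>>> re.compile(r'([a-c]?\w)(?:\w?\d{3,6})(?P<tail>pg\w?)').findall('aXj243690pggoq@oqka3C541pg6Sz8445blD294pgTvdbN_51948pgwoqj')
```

[('aX', 'pgg'), ('a3', 'pg6'), ('bl', 'pgT'), ('bN', 'pgw')]

The pattern matches optionally a character in [a-c], then a word character (captured); then optionally a word character, then 3 to 6 of a digit (non-capturing group); then the literal 'pg', then optionally a word character (captured as 'tail').
Matches: at [0:12] match 'aXj243690pgg', groups = ('aX', 'pgg'); at [18:27] match 'a3C541pg6', groups = ('a3', 'pg6'); at [33:42] match 'blD294pgT', groups = ('bl', 'pgT'); at [44:55] match 'bN_51948pgw', groups = ('bN', 'pgw').
Multiple groups make `findall` return tuples — one 2-tuple for each match.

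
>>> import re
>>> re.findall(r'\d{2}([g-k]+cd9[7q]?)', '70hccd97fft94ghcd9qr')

This matches exactly 2 of a digit; then one or more of a character in [g-k], then the literal 'cd9', then optionally one of [7q] (captured).
Walking the string: at [11:19] match '94ghcd9q', group 1 = 'ghcd9q'.
`findall` collects group 1 from the one match (1 total).

['ghcd9q']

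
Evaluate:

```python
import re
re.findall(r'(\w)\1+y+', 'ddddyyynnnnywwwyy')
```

['d', 'n', 'w']

`\1` is not a pattern — it's the concrete string captured by group 1, re-applied verbatim.
Scanning left to right: at [0:7] match 'ddddyyy', group 1 = 'd'; at [7:12] match 'nnnny', group 1 = 'n'; at [12:17] match 'wwwyy', group 1 = 'w'.
`findall` collects group 1 from each match (3 total).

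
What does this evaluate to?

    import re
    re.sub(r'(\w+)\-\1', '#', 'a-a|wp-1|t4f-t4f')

`\1` has to match the exact text group 1 already captured.
`sub` substitutes '#' at each match site.

'#|wp-1|#'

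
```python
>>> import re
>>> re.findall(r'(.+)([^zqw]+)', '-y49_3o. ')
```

[('-y49_3o.', ' ')]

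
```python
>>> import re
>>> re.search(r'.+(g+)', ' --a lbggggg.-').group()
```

The match spans [0:12] → ' --a lbggggg'.

' --a lbggggg'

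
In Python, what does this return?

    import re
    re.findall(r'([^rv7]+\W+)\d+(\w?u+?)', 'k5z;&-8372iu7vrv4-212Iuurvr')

[('k5z;&-', 'iu'), ('4-', 'Iu')]

Pattern: one or more of any character except [rv7], then one or more of a non-word character (captured); then one or more of a digit; then optionally a word character, then one or more of the literal 'u' (lazy) (captured).
Walking the string: at [0:12] match 'k5z;&-8372iu', groups = ('k5z;&-', 'iu'); at [16:23] match '4-212Iu', groups = ('4-', 'Iu').
Multiple groups make `findall` return tuples — one 2-tuple for each match.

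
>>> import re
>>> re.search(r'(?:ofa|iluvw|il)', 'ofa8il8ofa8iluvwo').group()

'ofa'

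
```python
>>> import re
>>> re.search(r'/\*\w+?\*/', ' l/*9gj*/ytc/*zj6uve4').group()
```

'/*9gj*/'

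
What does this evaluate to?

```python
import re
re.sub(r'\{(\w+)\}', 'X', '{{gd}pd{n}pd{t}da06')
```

'{XpdXpdXda06'

Each match is replaced by 'X'.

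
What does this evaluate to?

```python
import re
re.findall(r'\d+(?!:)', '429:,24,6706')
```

['42', '24', '6706']

The negative lookahead/lookbehind blocks any match where the forbidden context is present.
Walking the string: at [0:2] → '42'; at [5:7] → '24'; at [8:12] → '6706'.
Since nothing is captured, `findall` lists the 3 matched substrings directly.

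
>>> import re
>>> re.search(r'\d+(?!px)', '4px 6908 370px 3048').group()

The negative lookahead/lookbehind blocks any match where the forbidden context is present.
Unlike `match`, `search` isn't anchored — it looks for the pattern anywhere in the string.
The match spans [4:8] → '6908'.

'6908'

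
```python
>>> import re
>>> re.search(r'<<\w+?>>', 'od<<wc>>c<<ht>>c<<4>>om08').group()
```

'<<wc>>'

`search` walks the string left to right and returns the first match it finds.
The match spans [2:8] → '<<wc>>'.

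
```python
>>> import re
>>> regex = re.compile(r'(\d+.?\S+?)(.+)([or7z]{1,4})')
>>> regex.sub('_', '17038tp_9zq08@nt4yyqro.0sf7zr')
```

The pattern matches one or more of a digit, then optionally any character, then one or more of a non-whitespace character (lazy) (captured); then one or more of any character (captured); then 1 to 4 of one of [or7z] (captured).
Matches: at [0:29] → '17038tp_9zq08@nt4yyqro.0sf7zr'.
`sub` substitutes '_' at each match site.

'_'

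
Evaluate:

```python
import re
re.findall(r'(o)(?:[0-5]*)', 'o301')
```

Pattern: a literal 'o' (captured); then zero or more of a character in [0-5] (non-capturing group).
Walking the string: at [0:4] match 'o301', group 1 = 'o'.
Because there's exactly one group, `findall` drops the full match and keeps group 1 from the one hit.

['o']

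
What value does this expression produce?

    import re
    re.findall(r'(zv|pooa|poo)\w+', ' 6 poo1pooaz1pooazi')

['poo']

Matches: at [3:19] match 'poo1pooaz1pooazi', group 1 = 'poo'.
One capturing group, so `findall` returns just the captured substring from the one match — 1 in all.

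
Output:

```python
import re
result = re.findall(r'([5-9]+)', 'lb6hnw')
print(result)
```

['6']

The pattern matches one or more of a character in [5-9] (captured).
Matches: at [2:3] match '6', group 1 = '6'.
Because there's exactly one group, `findall` drops the full match and keeps group 1 from the one hit.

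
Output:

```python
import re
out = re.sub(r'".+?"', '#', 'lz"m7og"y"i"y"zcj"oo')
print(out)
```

lz#y#y#oo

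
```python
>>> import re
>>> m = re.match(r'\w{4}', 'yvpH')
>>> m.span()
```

(0, 4)

`match` is anchored at position 0; if the pattern doesn't fit there, it returns None.
The match spans [0:4] → 'yvpH'.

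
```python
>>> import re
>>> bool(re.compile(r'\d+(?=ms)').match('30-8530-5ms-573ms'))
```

False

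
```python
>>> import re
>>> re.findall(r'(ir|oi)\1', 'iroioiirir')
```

['oi', 'ir']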